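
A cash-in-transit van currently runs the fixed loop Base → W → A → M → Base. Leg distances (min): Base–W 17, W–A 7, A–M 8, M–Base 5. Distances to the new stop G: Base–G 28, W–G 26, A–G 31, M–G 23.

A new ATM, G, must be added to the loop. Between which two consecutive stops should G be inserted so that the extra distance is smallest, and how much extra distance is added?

Insertion cost between consecutive stops i–j is d(i,G) + d(G,j) − d(i,j):
  between Base and W: 28 + 26 − 17 = 37
  between W and A: 26 + 31 − 7 = 50
  between A and M: 31 + 23 − 8 = 46
  between M and Base: 23 + 28 − 5 = 46
Cheapest insertion is between Base and W, adding 37.
New total = 37 + 37 = 74.

Adding 37 min by placing G on the Base–W leg.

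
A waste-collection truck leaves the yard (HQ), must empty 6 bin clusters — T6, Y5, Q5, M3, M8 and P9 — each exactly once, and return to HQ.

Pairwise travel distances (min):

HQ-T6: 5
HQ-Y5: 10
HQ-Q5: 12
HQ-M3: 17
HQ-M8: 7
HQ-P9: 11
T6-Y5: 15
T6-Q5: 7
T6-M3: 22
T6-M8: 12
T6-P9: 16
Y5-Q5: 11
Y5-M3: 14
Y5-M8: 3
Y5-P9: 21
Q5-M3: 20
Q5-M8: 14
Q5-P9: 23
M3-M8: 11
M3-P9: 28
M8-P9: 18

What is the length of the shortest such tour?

Minimum total distance: 76 min.

There are 360 distinct closed tours to check (reversals are equivalent).
HQ - T6 - Y5 - Q5 - M3 - M8 - P9 - HQ: 5+15+11+20+11+18+11 = 91
HQ - T6 - Y5 - Q5 - M3 - P9 - M8 - HQ: 5+15+11+20+28+18+7 = 104
HQ - T6 - Y5 - Q5 - M8 - M3 - P9 - HQ: 5+15+11+14+11+28+11 = 95
HQ - T6 - Y5 - Q5 - M8 - P9 - M3 - HQ: 5+15+11+14+18+28+17 = 108
HQ - T6 - Y5 - Q5 - P9 - M3 - M8 - HQ: 5+15+11+23+28+11+7 = 100
HQ - T6 - Y5 - Q5 - P9 - M8 - M3 - HQ: 5+15+11+23+18+11+17 = 100
HQ - T6 - Y5 - M3 - Q5 - M8 - P9 - HQ: 5+15+14+20+14+18+11 = 97
HQ - T6 - Y5 - M3 - Q5 - P9 - M8 - HQ: 5+15+14+20+23+18+7 = 102
… (352 more)
HQ - T6 - Q5 - Y5 - M8 - M3 - P9 - HQ: 5+7+11+3+11+28+11 = 76  ← best
The minimum is 76.
One optimal route: HQ → T6 → Q5 → Y5 → M8 → M3 → P9 → HQ (or its reverse).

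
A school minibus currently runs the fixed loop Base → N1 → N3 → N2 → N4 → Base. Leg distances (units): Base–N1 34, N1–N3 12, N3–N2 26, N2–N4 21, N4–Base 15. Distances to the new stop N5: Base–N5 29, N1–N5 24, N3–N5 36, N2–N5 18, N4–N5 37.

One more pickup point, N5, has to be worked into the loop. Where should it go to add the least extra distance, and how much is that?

Insertion cost between consecutive stops i–j is d(i,N5) + d(N5,j) − d(i,j):
  between Base and N1: 29 + 24 − 34 = 19
  between N1 and N3: 24 + 36 − 12 = 48
  between N3 and N2: 36 + 18 − 26 = 28
  between N2 and N4: 18 + 37 − 21 = 34
  between N4 and Base: 37 + 29 − 15 = 51
Cheapest insertion is between Base and N1, adding 19.
New total = 108 + 19 = 127.

Minimum extra distance: 19, inserting N5 between Base and N1.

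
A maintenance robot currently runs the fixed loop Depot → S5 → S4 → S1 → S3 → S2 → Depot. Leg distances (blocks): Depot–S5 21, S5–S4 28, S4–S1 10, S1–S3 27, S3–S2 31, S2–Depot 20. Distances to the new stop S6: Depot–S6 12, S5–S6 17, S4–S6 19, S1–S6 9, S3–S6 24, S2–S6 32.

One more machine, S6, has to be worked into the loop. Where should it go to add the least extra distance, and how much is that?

Insertion cost between consecutive stops i–j is d(i,S6) + d(S6,j) − d(i,j):
  between Depot and S5: 12 + 17 − 21 = 8
  between S5 and S4: 17 + 19 − 28 = 8
  between S4 and S1: 19 + 9 − 10 = 18
  between S1 and S3: 9 + 24 − 27 = 6
  between S3 and S2: 24 + 32 − 31 = 25
  between S2 and Depot: 32 + 12 − 20 = 24
Cheapest insertion is between S1 and S3, adding 6.
New total = 137 + 6 = 143.

Minimum extra distance: 6 blocks, inserting S6 between S1 and S3.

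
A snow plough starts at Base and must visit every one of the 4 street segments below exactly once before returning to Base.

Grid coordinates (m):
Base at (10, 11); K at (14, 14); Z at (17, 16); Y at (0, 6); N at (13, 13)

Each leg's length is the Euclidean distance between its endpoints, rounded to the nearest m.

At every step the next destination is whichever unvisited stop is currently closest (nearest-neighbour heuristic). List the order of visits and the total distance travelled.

At Base the remaining stops are N 4, K 5, Z 9, Y 11; go to N.
At N the remaining stops are K 1, Z 5, Y 15; go to K.
At K the remaining stops are Z 4, Y 16; go to Z.
At Z the remaining stops are Y 20; go to Y.
Return Y→Base: 11.
Total = 4 + 1 + 4 + 20 + 11 = 40.

Total distance 40 m via the nearest-neighbour route Base → N → K → Z → Y → Base.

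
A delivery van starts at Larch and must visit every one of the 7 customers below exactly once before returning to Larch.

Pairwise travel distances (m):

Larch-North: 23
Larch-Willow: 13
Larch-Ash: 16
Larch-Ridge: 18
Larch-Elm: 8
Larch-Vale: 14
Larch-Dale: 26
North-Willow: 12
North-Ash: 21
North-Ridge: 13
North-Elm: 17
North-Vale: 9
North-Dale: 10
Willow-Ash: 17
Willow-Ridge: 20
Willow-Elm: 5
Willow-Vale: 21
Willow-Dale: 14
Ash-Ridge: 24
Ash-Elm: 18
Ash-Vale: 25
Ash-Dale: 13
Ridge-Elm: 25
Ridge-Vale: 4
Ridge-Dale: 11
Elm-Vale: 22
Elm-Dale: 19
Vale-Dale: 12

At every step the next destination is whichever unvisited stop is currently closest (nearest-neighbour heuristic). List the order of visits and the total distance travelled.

Nearest-neighbour total = 78 m; route Larch → Elm → Willow → North → Vale → Ridge → Dale → Ash → Larch.

From Larch: distances to unvisited — Elm=8, Willow=13, Vale=14, Ash=16, Ridge=18, North=23, Dale=26. Nearest is Elm (8).
From Elm: distances to unvisited — Willow=5, North=17, Ash=18, Dale=19, Vale=22, Ridge=25. Nearest is Willow (5).
From Willow: distances to unvisited — North=12, Dale=14, Ash=17, Ridge=20, Vale=21. Nearest is North (12).
From North: distances to unvisited — Vale=9, Dale=10, Ridge=13, Ash=21. Nearest is Vale (9).
From Vale: distances to unvisited — Ridge=4, Dale=12, Ash=25. Nearest is Ridge (4).
From Ridge: distances to unvisited — Dale=11, Ash=24. Nearest is Dale (11).
From Dale: distances to unvisited — Ash=13. Nearest is Ash (13).
Return Ash→Larch: 16.
Total = 8 + 5 + 12 + 9 + 4 + 11 + 13 + 16 = 78.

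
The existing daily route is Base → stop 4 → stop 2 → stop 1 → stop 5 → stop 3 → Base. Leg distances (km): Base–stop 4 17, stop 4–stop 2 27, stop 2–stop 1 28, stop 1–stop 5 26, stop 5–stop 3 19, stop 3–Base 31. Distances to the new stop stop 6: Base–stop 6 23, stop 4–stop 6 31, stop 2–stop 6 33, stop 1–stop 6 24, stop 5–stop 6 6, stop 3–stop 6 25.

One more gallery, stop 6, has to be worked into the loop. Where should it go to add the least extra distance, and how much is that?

Insertion cost between consecutive stops i–j is d(i,stop 6) + d(stop 6,j) − d(i,j):
  between Base and stop 4: 23 + 31 − 17 = 37
  between stop 4 and stop 2: 31 + 33 − 27 = 37
  between stop 2 and stop 1: 33 + 24 − 28 = 29
  between stop 1 and stop 5: 24 + 6 − 26 = 4
  between stop 5 and stop 3: 6 + 25 − 19 = 12
  between stop 3 and Base: 25 + 23 − 31 = 17
Cheapest insertion is between stop 1 and stop 5, adding 4.
New total = 148 + 4 = 152.

Minimum extra distance: 4 km, inserting stop 6 between stop 1 and stop 5.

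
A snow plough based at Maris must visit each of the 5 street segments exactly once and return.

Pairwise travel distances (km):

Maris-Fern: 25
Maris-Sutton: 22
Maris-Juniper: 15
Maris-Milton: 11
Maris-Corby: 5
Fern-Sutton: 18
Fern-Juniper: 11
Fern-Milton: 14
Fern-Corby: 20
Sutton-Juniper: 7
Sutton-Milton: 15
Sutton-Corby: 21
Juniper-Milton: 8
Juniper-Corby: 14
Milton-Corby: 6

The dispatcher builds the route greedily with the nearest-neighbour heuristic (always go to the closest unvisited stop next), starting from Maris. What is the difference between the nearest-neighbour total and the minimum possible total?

From Maris: Corby=5, Milton=11, Juniper=15, Sutton=22, Fern=25 → choose Corby (5).
From Corby: Milton=6, Juniper=14, Fern=20, Sutton=21 → choose Milton (6).
From Milton: Juniper=8, Fern=14, Sutton=15 → choose Juniper (8).
From Juniper: Sutton=7, Fern=11 → choose Sutton (7).
From Sutton: Fern=18 → choose Fern (18).
NN route Maris → Corby → Milton → Juniper → Sutton → Fern → Maris costs 69.
Optimal: Maris → Sutton → Juniper → Fern → Milton → Corby → Maris costs 65 (by enumerating all 60 distinct tours).
Excess = 69 − 65 = 4.

Excess over optimum: 4 km.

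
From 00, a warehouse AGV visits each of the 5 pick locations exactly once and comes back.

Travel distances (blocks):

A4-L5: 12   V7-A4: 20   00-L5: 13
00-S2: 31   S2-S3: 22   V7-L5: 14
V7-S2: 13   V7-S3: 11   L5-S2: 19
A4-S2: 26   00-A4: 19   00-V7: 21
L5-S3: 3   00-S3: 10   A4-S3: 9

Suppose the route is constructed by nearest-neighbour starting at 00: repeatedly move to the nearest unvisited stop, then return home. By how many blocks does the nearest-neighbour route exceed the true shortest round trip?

5 blocks longer than the optimal tour.

00: S3=10, L5=13, A4=19, V7=21, S2=31 ⇒ S3
S3: L5=3, A4=9, V7=11, S2=22 ⇒ L5
L5: A4=12, V7=14, S2=19 ⇒ A4
A4: V7=20, S2=26 ⇒ V7
V7: S2=13 ⇒ S2
NN route 00 → S3 → L5 → A4 → V7 → S2 → 00 costs 89.
Optimal: 00 → V7 → S2 → L5 → A4 → S3 → 00 costs 84 (by enumerating all 60 distinct tours).
Excess = 89 − 84 = 5.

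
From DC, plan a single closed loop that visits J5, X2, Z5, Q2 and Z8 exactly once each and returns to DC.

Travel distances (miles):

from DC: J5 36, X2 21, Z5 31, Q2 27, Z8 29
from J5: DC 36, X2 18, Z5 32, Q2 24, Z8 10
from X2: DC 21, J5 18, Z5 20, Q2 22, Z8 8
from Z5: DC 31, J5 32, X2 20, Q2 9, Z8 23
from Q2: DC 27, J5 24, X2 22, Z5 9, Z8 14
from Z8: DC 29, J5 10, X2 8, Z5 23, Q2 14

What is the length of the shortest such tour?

With 5 stops there are 5!/2 = 60 distinct round trips (a route and its reverse cost the same).
DC→J5→X2→Z5→Q2→Z8→DC: 36+18+20+9+14+29 = 126
DC→J5→X2→Z5→Z8→Q2→DC: 36+18+20+23+14+27 = 138
DC→J5→X2→Q2→Z5→Z8→DC: 36+18+22+9+23+29 = 137
DC→J5→X2→Q2→Z8→Z5→DC: 36+18+22+14+23+31 = 144
DC→J5→X2→Z8→Z5→Q2→DC: 36+18+8+23+9+27 = 121
DC→J5→X2→Z8→Q2→Z5→DC: 36+18+8+14+9+31 = 116
DC→J5→Z5→X2→Q2→Z8→DC: 36+32+20+22+14+29 = 153
DC→J5→Z5→X2→Z8→Q2→DC: 36+32+20+8+14+27 = 137
DC→J5→Z5→Q2→X2→Z8→DC: 36+32+9+22+8+29 = 136
DC→J5→Z5→Q2→Z8→X2→DC: 36+32+9+14+8+21 = 120
DC→J5→Z5→Z8→X2→Q2→DC: 36+32+23+8+22+27 = 148
DC→J5→Z5→Z8→Q2→X2→DC: 36+32+23+14+22+21 = 148
DC→J5→Q2→X2→Z5→Z8→DC: 36+24+22+20+23+29 = 154
DC→J5→Q2→X2→Z8→Z5→DC: 36+24+22+8+23+31 = 144
… (46 more)
DC→X2→J5→Z8→Q2→Z5→DC: 21+18+10+14+9+31 = 103  ← best
The minimum is 103.
One optimal route: DC → X2 → J5 → Z8 → Q2 → Z5 → DC (or its reverse).

Shortest round trip = 103 miles.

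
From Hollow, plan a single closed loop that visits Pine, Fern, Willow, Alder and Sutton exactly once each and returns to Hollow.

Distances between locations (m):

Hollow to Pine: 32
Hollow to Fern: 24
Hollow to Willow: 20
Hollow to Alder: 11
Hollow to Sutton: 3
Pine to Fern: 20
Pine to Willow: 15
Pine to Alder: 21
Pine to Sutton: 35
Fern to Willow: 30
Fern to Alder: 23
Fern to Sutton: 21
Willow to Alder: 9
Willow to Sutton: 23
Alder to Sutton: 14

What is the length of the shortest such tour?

Shortest round trip = 79 m.

There are 60 distinct closed tours to check (reversals are equivalent).
Hollow → Pine → Fern → Willow → Alder → Sutton → Hollow: 32+20+30+9+14+3 = 108
Hollow → Pine → Fern → Willow → Sutton → Alder → Hollow: 32+20+30+23+14+11 = 130
Hollow → Pine → Fern → Alder → Willow → Sutton → Hollow: 32+20+23+9+23+3 = 110
Hollow → Pine → Fern → Alder → Sutton → Willow → Hollow: 32+20+23+14+23+20 = 132
Hollow → Pine → Fern → Sutton → Willow → Alder → Hollow: 32+20+21+23+9+11 = 116
Hollow → Pine → Fern → Sutton → Alder → Willow → Hollow: 32+20+21+14+9+20 = 116
Hollow → Pine → Willow → Fern → Alder → Sutton → Hollow: 32+15+30+23+14+3 = 117
Hollow → Pine → Willow → Fern → Sutton → Alder → Hollow: 32+15+30+21+14+11 = 123
Hollow → Pine → Willow → Alder → Fern → Sutton → Hollow: 32+15+9+23+21+3 = 103
Hollow → Pine → Willow → Alder → Sutton → Fern → Hollow: 32+15+9+14+21+24 = 115
Hollow → Pine → Willow → Sutton → Fern → Alder → Hollow: 32+15+23+21+23+11 = 125
Hollow → Pine → Willow → Sutton → Alder → Fern → Hollow: 32+15+23+14+23+24 = 131
Hollow → Pine → Alder → Fern → Willow → Sutton → Hollow: 32+21+23+30+23+3 = 132
Hollow → Pine → Alder → Fern → Sutton → Willow → Hollow: 32+21+23+21+23+20 = 140
… (46 more)
Hollow → Alder → Willow → Pine → Fern → Sutton → Hollow: 11+9+15+20+21+3 = 79  ← best
The minimum is 79.
One optimal route: Hollow → Alder → Willow → Pine → Fern → Sutton → Hollow (or its reverse).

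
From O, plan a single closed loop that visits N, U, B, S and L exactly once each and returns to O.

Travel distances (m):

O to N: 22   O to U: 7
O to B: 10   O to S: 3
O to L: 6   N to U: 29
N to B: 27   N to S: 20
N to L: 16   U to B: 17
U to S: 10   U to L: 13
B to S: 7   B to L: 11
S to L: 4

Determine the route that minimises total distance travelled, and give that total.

There are 60 distinct closed tours to check (reversals are equivalent).
O - N - U - B - S - L - O: 22+29+17+7+4+6 = 85
O - N - U - B - L - S - O: 22+29+17+11+4+3 = 86
O - N - U - S - B - L - O: 22+29+10+7+11+6 = 85
O - N - U - S - L - B - O: 22+29+10+4+11+10 = 86
O - N - U - L - B - S - O: 22+29+13+11+7+3 = 85
O - N - U - L - S - B - O: 22+29+13+4+7+10 = 85
O - N - B - U - S - L - O: 22+27+17+10+4+6 = 86
O - N - B - U - L - S - O: 22+27+17+13+4+3 = 86
O - N - B - S - U - L - O: 22+27+7+10+13+6 = 85
O - N - B - S - L - U - O: 22+27+7+4+13+7 = 80
O - N - B - L - U - S - O: 22+27+11+13+10+3 = 86
O - N - B - L - S - U - O: 22+27+11+4+10+7 = 81
O - N - S - U - B - L - O: 22+20+10+17+11+6 = 86
O - N - S - U - L - B - O: 22+20+10+13+11+10 = 86
… (46 more)
O - N - L - B - S - U - O: 22+16+11+7+10+7 = 73  ← best
The minimum is 73.
One optimal route: O → N → L → B → S → U → O (or its reverse).

Minimum total distance: 73 m.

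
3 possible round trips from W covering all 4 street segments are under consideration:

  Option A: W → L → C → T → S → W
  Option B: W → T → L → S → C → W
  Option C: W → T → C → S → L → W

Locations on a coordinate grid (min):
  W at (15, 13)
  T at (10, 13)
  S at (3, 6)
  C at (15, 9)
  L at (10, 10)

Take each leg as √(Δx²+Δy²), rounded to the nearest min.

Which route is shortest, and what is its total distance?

Option A: 6 + 5 + 6 + 10 + 14 = 41
Option B: 5 + 3 + 8 + 12 + 4 = 32
Option C: 5 + 6 + 12 + 8 + 6 = 37

32 min — Option B is the shortest.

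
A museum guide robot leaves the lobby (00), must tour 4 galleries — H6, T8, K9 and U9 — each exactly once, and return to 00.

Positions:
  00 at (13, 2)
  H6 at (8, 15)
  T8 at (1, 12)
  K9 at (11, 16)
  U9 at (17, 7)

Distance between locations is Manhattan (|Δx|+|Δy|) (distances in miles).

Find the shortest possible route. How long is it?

With 4 stops there are 4!/2 = 12 distinct round trips (a route and its reverse cost the same).
00-H6-T8-K9-U9-00: 18+10+14+15+9 = 66
00-H6-T8-U9-K9-00: 18+10+21+15+16 = 80
00-H6-K9-T8-U9-00: 18+4+14+21+9 = 66
00-H6-K9-U9-T8-00: 18+4+15+21+22 = 80
00-H6-U9-T8-K9-00: 18+17+21+14+16 = 86
00-H6-U9-K9-T8-00: 18+17+15+14+22 = 86
00-T8-H6-K9-U9-00: 22+10+4+15+9 = 60
00-T8-H6-U9-K9-00: 22+10+17+15+16 = 80
00-T8-K9-H6-U9-00: 22+14+4+17+9 = 66
00-T8-U9-H6-K9-00: 22+21+17+4+16 = 80
00-K9-H6-T8-U9-00: 16+4+10+21+9 = 60
00-K9-T8-H6-U9-00: 16+14+10+17+9 = 66
The minimum is 60.
One optimal route: 00 → T8 → H6 → K9 → U9 → 00 (or its reverse).

Shortest round trip = 60 miles.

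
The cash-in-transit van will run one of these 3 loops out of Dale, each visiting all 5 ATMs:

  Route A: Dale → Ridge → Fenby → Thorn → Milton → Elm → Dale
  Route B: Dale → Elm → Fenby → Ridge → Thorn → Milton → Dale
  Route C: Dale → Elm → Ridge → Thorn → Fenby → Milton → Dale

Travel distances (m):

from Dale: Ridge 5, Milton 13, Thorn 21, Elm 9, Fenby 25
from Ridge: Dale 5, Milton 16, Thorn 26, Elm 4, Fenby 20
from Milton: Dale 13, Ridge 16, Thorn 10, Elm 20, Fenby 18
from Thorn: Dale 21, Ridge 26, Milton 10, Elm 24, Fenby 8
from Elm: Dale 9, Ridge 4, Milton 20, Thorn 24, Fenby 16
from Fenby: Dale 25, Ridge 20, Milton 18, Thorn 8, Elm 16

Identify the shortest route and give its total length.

72 m — Route A is the shortest.

Route A: 5 + 20 + 8 + 10 + 20 + 9 = 72
Route B: 9 + 16 + 20 + 26 + 10 + 13 = 94
Route C: 9 + 4 + 26 + 8 + 18 + 13 = 78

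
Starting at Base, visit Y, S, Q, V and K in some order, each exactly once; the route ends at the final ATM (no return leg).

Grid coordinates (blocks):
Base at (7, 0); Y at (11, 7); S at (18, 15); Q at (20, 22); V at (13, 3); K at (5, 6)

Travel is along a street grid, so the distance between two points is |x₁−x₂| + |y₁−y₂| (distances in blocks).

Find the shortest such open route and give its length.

There are 5! = 120 possible orderings.
Base - Y - S - Q - V - K: 11+15+9+26+11 = 72
Base - Y - S - Q - K - V: 11+15+9+31+11 = 77
Base - Y - S - V - Q - K: 11+15+17+26+31 = 100
Base - Y - S - V - K - Q: 11+15+17+11+31 = 85
Base - Y - S - K - Q - V: 11+15+22+31+26 = 105
Base - Y - S - K - V - Q: 11+15+22+11+26 = 85
Base - Y - Q - S - V - K: 11+24+9+17+11 = 72
Base - Y - Q - S - K - V: 11+24+9+22+11 = 77
Base - Y - Q - V - S - K: 11+24+26+17+22 = 100
Base - Y - Q - V - K - S: 11+24+26+11+22 = 94
Base - Y - Q - K - S - V: 11+24+31+22+17 = 105
Base - Y - Q - K - V - S: 11+24+31+11+17 = 94
Base - Y - V - S - Q - K: 11+6+17+9+31 = 74
Base - Y - V - S - K - Q: 11+6+17+22+31 = 87
… (106 more)
Base - K - Y - V - S - Q: 8+7+6+17+9 = 47  ← best
The minimum is 47.
One shortest path: Base → K → Y → V → S → Q.

Minimum one-way distance = 47 blocks.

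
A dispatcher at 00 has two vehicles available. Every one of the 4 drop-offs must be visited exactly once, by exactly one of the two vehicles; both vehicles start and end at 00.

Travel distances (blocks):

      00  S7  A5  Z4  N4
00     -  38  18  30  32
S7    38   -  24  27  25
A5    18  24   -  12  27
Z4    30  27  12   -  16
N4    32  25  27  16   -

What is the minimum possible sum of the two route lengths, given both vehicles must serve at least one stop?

Try each way of splitting the stops between the two vehicles (each non-empty) and, for each split, find the best tour for each vehicle:
  {S7} + {A5, Z4, N4}: 76 + 78 = 154
  {A5} + {S7, Z4, N4}: 36 + 109 = 145
  {S7, A5} + {Z4, N4}: 80 + 78 = 158
  {Z4} + {S7, A5, N4}: 60 + 99 = 159
  {S7, Z4} + {A5, N4}: 95 + 77 = 172
  {A5, Z4} + {S7, N4}: 60 + 95 = 155
  … (7 splits in total)
Best: vehicle 1 00 → A5 → 00 = 36; vehicle 2 00 → S7 → N4 → Z4 → 00 = 109; combined 145.

Minimum combined distance: 145 blocks.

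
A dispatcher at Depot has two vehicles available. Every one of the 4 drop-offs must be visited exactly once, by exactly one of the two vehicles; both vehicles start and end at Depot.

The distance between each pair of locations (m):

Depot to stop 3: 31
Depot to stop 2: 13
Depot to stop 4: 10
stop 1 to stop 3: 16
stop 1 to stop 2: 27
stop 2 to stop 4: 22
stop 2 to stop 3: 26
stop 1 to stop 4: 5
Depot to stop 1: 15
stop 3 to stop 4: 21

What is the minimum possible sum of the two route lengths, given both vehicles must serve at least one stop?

88 m — the smallest possible combined total.

There are 2^3 − 1 = 7 ways to divide the 4 stops into two non-empty groups. For each, the best each vehicle can do is its own shortest tour through its group:
  {stop 1} + {stop 2, stop 3, stop 4}: 30 + 70 = 100
  {stop 2} + {stop 1, stop 3, stop 4}: 26 + 62 = 88
  {stop 1, stop 2} + {stop 3, stop 4}: 55 + 62 = 117
  {stop 3} + {stop 1, stop 2, stop 4}: 62 + 55 = 117
  {stop 1, stop 3} + {stop 2, stop 4}: 62 + 45 = 107
  {stop 2, stop 3} + {stop 1, stop 4}: 70 + 30 = 100
  … (7 splits in total)
Best: vehicle 1 Depot → stop 2 → Depot = 26; vehicle 2 Depot → stop 1 → stop 3 → stop 4 → Depot = 62; combined 88.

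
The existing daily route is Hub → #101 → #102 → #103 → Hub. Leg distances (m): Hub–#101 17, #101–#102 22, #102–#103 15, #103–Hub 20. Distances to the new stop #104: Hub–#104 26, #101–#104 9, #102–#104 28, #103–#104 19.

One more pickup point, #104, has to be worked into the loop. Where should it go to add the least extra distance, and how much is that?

Insertion cost between consecutive stops i–j is d(i,#104) + d(#104,j) − d(i,j):
  between Hub and #101: 26 + 9 − 17 = 18
  between #101 and #102: 9 + 28 − 22 = 15
  between #102 and #103: 28 + 19 − 15 = 32
  between #103 and Hub: 19 + 26 − 20 = 25
Cheapest insertion is between #101 and #102, adding 15.
New total = 74 + 15 = 89.

+15 m — insert #104 between #101 and #102.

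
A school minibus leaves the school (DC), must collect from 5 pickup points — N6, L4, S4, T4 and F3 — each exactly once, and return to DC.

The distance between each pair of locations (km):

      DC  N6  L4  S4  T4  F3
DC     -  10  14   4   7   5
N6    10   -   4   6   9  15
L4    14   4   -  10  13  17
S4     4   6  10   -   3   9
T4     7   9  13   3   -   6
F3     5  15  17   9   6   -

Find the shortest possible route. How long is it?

There are 60 distinct closed tours to check (reversals are equivalent).
DC - N6 - L4 - S4 - T4 - F3 - DC: 10+4+10+3+6+5 = 38
DC - N6 - L4 - S4 - F3 - T4 - DC: 10+4+10+9+6+7 = 46
DC - N6 - L4 - T4 - S4 - F3 - DC: 10+4+13+3+9+5 = 44
DC - N6 - L4 - T4 - F3 - S4 - DC: 10+4+13+6+9+4 = 46
DC - N6 - L4 - F3 - S4 - T4 - DC: 10+4+17+9+3+7 = 50
DC - N6 - L4 - F3 - T4 - S4 - DC: 10+4+17+6+3+4 = 44
DC - N6 - S4 - L4 - T4 - F3 - DC: 10+6+10+13+6+5 = 50
DC - N6 - S4 - L4 - F3 - T4 - DC: 10+6+10+17+6+7 = 56
DC - N6 - S4 - T4 - L4 - F3 - DC: 10+6+3+13+17+5 = 54
DC - N6 - S4 - T4 - F3 - L4 - DC: 10+6+3+6+17+14 = 56
DC - N6 - S4 - F3 - L4 - T4 - DC: 10+6+9+17+13+7 = 62
DC - N6 - S4 - F3 - T4 - L4 - DC: 10+6+9+6+13+14 = 58
DC - N6 - T4 - L4 - S4 - F3 - DC: 10+9+13+10+9+5 = 56
DC - N6 - T4 - L4 - F3 - S4 - DC: 10+9+13+17+9+4 = 62
… (46 more)
The minimum is 38.
One optimal route: DC → N6 → L4 → S4 → T4 → F3 → DC (or its reverse).

Minimum total distance: 38 km.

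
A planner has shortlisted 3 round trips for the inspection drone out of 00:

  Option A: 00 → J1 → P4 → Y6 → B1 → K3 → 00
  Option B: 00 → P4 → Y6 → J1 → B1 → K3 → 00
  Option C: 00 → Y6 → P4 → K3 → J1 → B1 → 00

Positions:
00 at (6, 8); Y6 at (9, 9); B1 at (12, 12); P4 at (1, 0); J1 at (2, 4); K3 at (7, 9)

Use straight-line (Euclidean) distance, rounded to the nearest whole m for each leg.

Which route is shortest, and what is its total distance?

33 m — Option A is the shortest.

Option A: 6 + 4 + 12 + 4 + 6 + 1 = 33
Option B: 9 + 12 + 9 + 13 + 6 + 1 = 50
Option C: 3 + 12 + 11 + 7 + 13 + 7 = 53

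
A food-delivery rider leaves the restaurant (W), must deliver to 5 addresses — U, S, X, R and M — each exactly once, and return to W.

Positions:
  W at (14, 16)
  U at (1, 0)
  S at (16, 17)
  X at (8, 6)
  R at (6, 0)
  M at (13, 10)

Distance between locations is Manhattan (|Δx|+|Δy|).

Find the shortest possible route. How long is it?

There are 60 distinct closed tours to check (reversals are equivalent).
W - U - S - X - R - M - W: 29+32+19+8+17+7 = 112
W - U - S - X - M - R - W: 29+32+19+9+17+24 = 130
W - U - S - R - X - M - W: 29+32+27+8+9+7 = 112
W - U - S - R - M - X - W: 29+32+27+17+9+16 = 130
W - U - S - M - X - R - W: 29+32+10+9+8+24 = 112
W - U - S - M - R - X - W: 29+32+10+17+8+16 = 112
W - U - X - S - R - M - W: 29+13+19+27+17+7 = 112
W - U - X - S - M - R - W: 29+13+19+10+17+24 = 112
W - U - X - R - S - M - W: 29+13+8+27+10+7 = 94
W - U - X - R - M - S - W: 29+13+8+17+10+3 = 80
W - U - X - M - S - R - W: 29+13+9+10+27+24 = 112
W - U - X - M - R - S - W: 29+13+9+17+27+3 = 98
W - U - R - S - X - M - W: 29+5+27+19+9+7 = 96
W - U - R - S - M - X - W: 29+5+27+10+9+16 = 96
… (46 more)
W - U - R - X - M - S - W: 29+5+8+9+10+3 = 64  ← best
The minimum is 64.
One optimal route: W → U → R → X → M → S → W (or its reverse).

Shortest round trip = 64.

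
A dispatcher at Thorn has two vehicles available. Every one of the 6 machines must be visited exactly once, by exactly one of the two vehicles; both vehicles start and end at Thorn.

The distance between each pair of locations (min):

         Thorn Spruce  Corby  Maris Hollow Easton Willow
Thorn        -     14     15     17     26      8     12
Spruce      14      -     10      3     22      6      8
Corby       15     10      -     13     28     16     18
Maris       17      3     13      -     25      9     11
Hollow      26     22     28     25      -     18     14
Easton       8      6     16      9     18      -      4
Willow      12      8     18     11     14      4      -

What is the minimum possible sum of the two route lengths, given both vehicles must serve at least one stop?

Minimum combined distance: 95 min.

Try each way of splitting the stops between the two vehicles (each non-empty) and, for each split, find the best tour for each vehicle:
  {Spruce} + {Corby, Maris, Hollow, Easton, Willow}: 28 + 79 = 107
  {Corby} + {Spruce, Maris, Hollow, Easton, Willow}: 30 + 68 = 98
  {Spruce, Corby} + {Maris, Hollow, Easton, Willow}: 39 + 68 = 107
  {Maris} + {Spruce, Corby, Hollow, Easton, Willow}: 34 + 73 = 107
  {Spruce, Maris} + {Corby, Hollow, Easton, Willow}: 34 + 69 = 103
  {Corby, Maris} + {Spruce, Hollow, Easton, Willow}: 45 + 62 = 107
  … (31 splits in total)
  {Easton} + {Spruce, Corby, Maris, Hollow, Willow}: 16 + 79 = 95  ← best
Best: vehicle 1 Thorn → Easton → Thorn = 16; vehicle 2 Thorn → Corby → Spruce → Maris → Hollow → Willow → Thorn = 79; combined 95.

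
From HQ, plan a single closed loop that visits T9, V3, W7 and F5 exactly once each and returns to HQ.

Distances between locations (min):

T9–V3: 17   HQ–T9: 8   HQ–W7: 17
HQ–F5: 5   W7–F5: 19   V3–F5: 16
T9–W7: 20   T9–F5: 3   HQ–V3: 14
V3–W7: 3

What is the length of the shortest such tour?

With 4 stops there are 4!/2 = 12 distinct round trips (a route and its reverse cost the same).
HQ→T9→V3→W7→F5→HQ: 8+17+3+19+5 = 52
HQ→T9→V3→F5→W7→HQ: 8+17+16+19+17 = 77
HQ→T9→W7→V3→F5→HQ: 8+20+3+16+5 = 52
HQ→T9→W7→F5→V3→HQ: 8+20+19+16+14 = 77
HQ→T9→F5→V3→W7→HQ: 8+3+16+3+17 = 47
HQ→T9→F5→W7→V3→HQ: 8+3+19+3+14 = 47
HQ→V3→T9→W7→F5→HQ: 14+17+20+19+5 = 75
HQ→V3→T9→F5→W7→HQ: 14+17+3+19+17 = 70
HQ→V3→W7→T9→F5→HQ: 14+3+20+3+5 = 45
HQ→V3→F5→T9→W7→HQ: 14+16+3+20+17 = 70
HQ→W7→T9→V3→F5→HQ: 17+20+17+16+5 = 75
HQ→W7→V3→T9→F5→HQ: 17+3+17+3+5 = 45
The minimum is 45.
One optimal route: HQ → V3 → W7 → T9 → F5 → HQ (or its reverse).

Shortest round trip = 45 min.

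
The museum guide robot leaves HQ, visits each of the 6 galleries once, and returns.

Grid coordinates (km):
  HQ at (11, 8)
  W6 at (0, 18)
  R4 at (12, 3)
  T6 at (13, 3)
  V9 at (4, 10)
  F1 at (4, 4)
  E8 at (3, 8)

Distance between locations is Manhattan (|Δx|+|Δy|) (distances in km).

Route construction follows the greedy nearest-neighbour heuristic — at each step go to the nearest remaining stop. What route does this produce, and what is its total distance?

HQ → [R4:6 / T6:7 / E8:8 / V9:9 / F1:11 / W6:21] → R4 (6)
R4 → [T6:1 / F1:9 / E8:14 / V9:15 / W6:27] → T6 (1)
T6 → [F1:10 / E8:15 / V9:16 / W6:28] → F1 (10)
F1 → [E8:5 / V9:6 / W6:18] → E8 (5)
E8 → [V9:3 / W6:13] → V9 (3)
V9 → [W6:12] → W6 (12)
Return W6→HQ: 21.
Total = 6 + 1 + 10 + 5 + 3 + 12 + 21 = 58.

Nearest-neighbour total = 58 km; route HQ → R4 → T6 → F1 → E8 → V9 → W6 → HQ.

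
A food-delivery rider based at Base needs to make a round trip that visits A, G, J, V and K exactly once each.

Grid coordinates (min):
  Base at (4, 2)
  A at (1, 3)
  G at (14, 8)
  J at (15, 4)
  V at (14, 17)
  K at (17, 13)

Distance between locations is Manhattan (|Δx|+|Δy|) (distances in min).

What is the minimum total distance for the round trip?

Shortest round trip = 62 min.

With 5 stops there are 5!/2 = 60 distinct round trips (a route and its reverse cost the same).
Base→A→G→J→V→K→Base: 4+18+5+14+7+24 = 72
Base→A→G→J→K→V→Base: 4+18+5+11+7+25 = 70
Base→A→G→V→J→K→Base: 4+18+9+14+11+24 = 80
Base→A→G→V→K→J→Base: 4+18+9+7+11+13 = 62
Base→A→G→K→J→V→Base: 4+18+8+11+14+25 = 80
Base→A→G→K→V→J→Base: 4+18+8+7+14+13 = 64
Base→A→J→G→V→K→Base: 4+15+5+9+7+24 = 64
Base→A→J→G→K→V→Base: 4+15+5+8+7+25 = 64
Base→A→J→V→G→K→Base: 4+15+14+9+8+24 = 74
Base→A→J→V→K→G→Base: 4+15+14+7+8+16 = 64
Base→A→J→K→G→V→Base: 4+15+11+8+9+25 = 72
Base→A→J→K→V→G→Base: 4+15+11+7+9+16 = 62
Base→A→V→G→J→K→Base: 4+27+9+5+11+24 = 80
Base→A→V→G→K→J→Base: 4+27+9+8+11+13 = 72
… (46 more)
The minimum is 62.
One optimal route: Base → A → G → V → K → J → Base (or its reverse).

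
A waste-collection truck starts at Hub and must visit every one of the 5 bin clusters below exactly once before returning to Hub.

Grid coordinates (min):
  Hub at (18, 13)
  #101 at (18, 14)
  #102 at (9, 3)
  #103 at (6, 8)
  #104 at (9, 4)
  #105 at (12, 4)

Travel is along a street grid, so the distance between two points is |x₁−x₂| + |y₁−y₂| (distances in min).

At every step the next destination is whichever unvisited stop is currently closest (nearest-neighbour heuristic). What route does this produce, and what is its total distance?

Total distance 46 min via the nearest-neighbour route Hub → #101 → #105 → #104 → #102 → #103 → Hub.

From Hub: distances to unvisited — #101=1, #105=15, #103=17, #104=18, #102=19. Nearest is #101 (1).
From #101: distances to unvisited — #105=16, #103=18, #104=19, #102=20. Nearest is #105 (16).
From #105: distances to unvisited — #104=3, #102=4, #103=10. Nearest is #104 (3).
From #104: distances to unvisited — #102=1, #103=7. Nearest is #102 (1).
From #102: distances to unvisited — #103=8. Nearest is #103 (8).
Return #103→Hub: 17.
Total = 1 + 16 + 3 + 1 + 8 + 17 = 46.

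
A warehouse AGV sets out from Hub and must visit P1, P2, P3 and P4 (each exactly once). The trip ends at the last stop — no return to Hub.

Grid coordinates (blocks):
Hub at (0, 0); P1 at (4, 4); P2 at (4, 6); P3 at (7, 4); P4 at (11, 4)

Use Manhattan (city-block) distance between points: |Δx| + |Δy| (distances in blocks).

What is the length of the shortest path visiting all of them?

There are 4! = 24 possible orderings.
Hub→P1→P2→P3→P4: 8+2+5+4 = 19
Hub→P1→P2→P4→P3: 8+2+9+4 = 23
Hub→P1→P3→P2→P4: 8+3+5+9 = 25
Hub→P1→P3→P4→P2: 8+3+4+9 = 24
Hub→P1→P4→P2→P3: 8+7+9+5 = 29
Hub→P1→P4→P3→P2: 8+7+4+5 = 24
Hub→P2→P1→P3→P4: 10+2+3+4 = 19
Hub→P2→P1→P4→P3: 10+2+7+4 = 23
Hub→P2→P3→P1→P4: 10+5+3+7 = 25
Hub→P2→P3→P4→P1: 10+5+4+7 = 26
Hub→P2→P4→P1→P3: 10+9+7+3 = 29
Hub→P2→P4→P3→P1: 10+9+4+3 = 26
Hub→P3→P1→P2→P4: 11+3+2+9 = 25
Hub→P3→P1→P4→P2: 11+3+7+9 = 30
… (10 more)
The minimum is 19.
One shortest path: Hub → P1 → P2 → P3 → P4.

Shortest open route: 19 blocks.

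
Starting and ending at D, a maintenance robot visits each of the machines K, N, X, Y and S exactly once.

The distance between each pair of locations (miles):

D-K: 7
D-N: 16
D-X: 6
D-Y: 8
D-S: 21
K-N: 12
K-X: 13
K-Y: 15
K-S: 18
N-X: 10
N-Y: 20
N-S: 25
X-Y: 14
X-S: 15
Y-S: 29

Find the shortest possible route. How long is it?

Shortest round trip = 78 miles.

With 5 stops there are 5!/2 = 60 distinct round trips (a route and its reverse cost the same).
D-K-N-X-Y-S-D: 7+12+10+14+29+21 = 93
D-K-N-X-S-Y-D: 7+12+10+15+29+8 = 81
D-K-N-Y-X-S-D: 7+12+20+14+15+21 = 89
D-K-N-Y-S-X-D: 7+12+20+29+15+6 = 89
D-K-N-S-X-Y-D: 7+12+25+15+14+8 = 81
D-K-N-S-Y-X-D: 7+12+25+29+14+6 = 93
D-K-X-N-Y-S-D: 7+13+10+20+29+21 = 100
D-K-X-N-S-Y-D: 7+13+10+25+29+8 = 92
D-K-X-Y-N-S-D: 7+13+14+20+25+21 = 100
D-K-X-Y-S-N-D: 7+13+14+29+25+16 = 104
D-K-X-S-N-Y-D: 7+13+15+25+20+8 = 88
D-K-X-S-Y-N-D: 7+13+15+29+20+16 = 100
D-K-Y-N-X-S-D: 7+15+20+10+15+21 = 88
D-K-Y-N-S-X-D: 7+15+20+25+15+6 = 88
… (46 more)
D-K-S-X-N-Y-D: 7+18+15+10+20+8 = 78  ← best
The minimum is 78.
One optimal route: D → K → S → X → N → Y → D (or its reverse).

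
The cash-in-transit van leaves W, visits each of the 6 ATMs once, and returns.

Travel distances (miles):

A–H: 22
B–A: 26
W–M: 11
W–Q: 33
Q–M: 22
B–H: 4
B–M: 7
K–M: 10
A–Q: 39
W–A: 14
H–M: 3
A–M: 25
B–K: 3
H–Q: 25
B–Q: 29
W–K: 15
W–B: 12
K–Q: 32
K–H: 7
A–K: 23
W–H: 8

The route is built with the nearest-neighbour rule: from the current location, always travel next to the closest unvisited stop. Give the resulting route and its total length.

At W the remaining stops are H 8, M 11, B 12, A 14, K 15, Q 33; go to H.
At H the remaining stops are M 3, B 4, K 7, A 22, Q 25; go to M.
At M the remaining stops are B 7, K 10, Q 22, A 25; go to B.
At B the remaining stops are K 3, A 26, Q 29; go to K.
At K the remaining stops are A 23, Q 32; go to A.
At A the remaining stops are Q 39; go to Q.
Return Q→W: 33.
Total = 8 + 3 + 7 + 3 + 23 + 39 + 33 = 116.

116 miles along W → H → M → B → K → A → Q → W.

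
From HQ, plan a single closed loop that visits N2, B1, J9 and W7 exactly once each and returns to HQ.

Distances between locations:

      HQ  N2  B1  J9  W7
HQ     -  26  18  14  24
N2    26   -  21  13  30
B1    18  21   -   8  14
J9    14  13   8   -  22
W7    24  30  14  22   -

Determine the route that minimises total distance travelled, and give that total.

Shortest round trip = 85.

There are 12 distinct closed tours to check (reversals are equivalent).
HQ-N2-B1-J9-W7-HQ: 26+21+8+22+24 = 101
HQ-N2-B1-W7-J9-HQ: 26+21+14+22+14 = 97
HQ-N2-J9-B1-W7-HQ: 26+13+8+14+24 = 85
HQ-N2-J9-W7-B1-HQ: 26+13+22+14+18 = 93
HQ-N2-W7-B1-J9-HQ: 26+30+14+8+14 = 92
HQ-N2-W7-J9-B1-HQ: 26+30+22+8+18 = 104
HQ-B1-N2-J9-W7-HQ: 18+21+13+22+24 = 98
HQ-B1-N2-W7-J9-HQ: 18+21+30+22+14 = 105
HQ-B1-J9-N2-W7-HQ: 18+8+13+30+24 = 93
HQ-B1-W7-N2-J9-HQ: 18+14+30+13+14 = 89
HQ-J9-N2-B1-W7-HQ: 14+13+21+14+24 = 86
HQ-J9-B1-N2-W7-HQ: 14+8+21+30+24 = 97
The minimum is 85.
One optimal route: HQ → N2 → J9 → B1 → W7 → HQ (or its reverse).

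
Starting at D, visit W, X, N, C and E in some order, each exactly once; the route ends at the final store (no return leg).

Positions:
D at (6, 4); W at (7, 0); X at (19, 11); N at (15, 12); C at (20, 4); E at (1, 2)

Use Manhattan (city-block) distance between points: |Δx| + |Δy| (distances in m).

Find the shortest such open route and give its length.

Minimum one-way distance = 45 m.

There are 5! = 120 possible orderings.
D→W→X→N→C→E: 5+23+5+13+21 = 67
D→W→X→N→E→C: 5+23+5+24+21 = 78
D→W→X→C→N→E: 5+23+8+13+24 = 73
D→W→X→C→E→N: 5+23+8+21+24 = 81
D→W→X→E→N→C: 5+23+27+24+13 = 92
D→W→X→E→C→N: 5+23+27+21+13 = 89
D→W→N→X→C→E: 5+20+5+8+21 = 59
D→W→N→X→E→C: 5+20+5+27+21 = 78
D→W→N→C→X→E: 5+20+13+8+27 = 73
D→W→N→C→E→X: 5+20+13+21+27 = 86
D→W→N→E→X→C: 5+20+24+27+8 = 84
D→W→N→E→C→X: 5+20+24+21+8 = 78
D→W→C→X→N→E: 5+17+8+5+24 = 59
D→W→C→X→E→N: 5+17+8+27+24 = 81
… (106 more)
D→E→W→C→X→N: 7+8+17+8+5 = 45  ← best
The minimum is 45.
One shortest path: D → E → W → C → X → N.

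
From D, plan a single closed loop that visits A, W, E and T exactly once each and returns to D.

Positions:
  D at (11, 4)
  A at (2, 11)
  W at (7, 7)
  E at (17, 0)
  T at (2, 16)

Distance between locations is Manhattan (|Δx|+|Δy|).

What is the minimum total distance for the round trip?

There are 12 distinct closed tours to check (reversals are equivalent).
D - A - W - E - T - D: 16+9+17+31+21 = 94
D - A - W - T - E - D: 16+9+14+31+10 = 80
D - A - E - W - T - D: 16+26+17+14+21 = 94
D - A - E - T - W - D: 16+26+31+14+7 = 94
D - A - T - W - E - D: 16+5+14+17+10 = 62
D - A - T - E - W - D: 16+5+31+17+7 = 76
D - W - A - E - T - D: 7+9+26+31+21 = 94
D - W - A - T - E - D: 7+9+5+31+10 = 62
D - W - E - A - T - D: 7+17+26+5+21 = 76
D - W - T - A - E - D: 7+14+5+26+10 = 62
D - E - A - W - T - D: 10+26+9+14+21 = 80
D - E - W - A - T - D: 10+17+9+5+21 = 62
The minimum is 62.
One optimal route: D → A → T → W → E → D (or its reverse).

62 — the shortest possible round trip.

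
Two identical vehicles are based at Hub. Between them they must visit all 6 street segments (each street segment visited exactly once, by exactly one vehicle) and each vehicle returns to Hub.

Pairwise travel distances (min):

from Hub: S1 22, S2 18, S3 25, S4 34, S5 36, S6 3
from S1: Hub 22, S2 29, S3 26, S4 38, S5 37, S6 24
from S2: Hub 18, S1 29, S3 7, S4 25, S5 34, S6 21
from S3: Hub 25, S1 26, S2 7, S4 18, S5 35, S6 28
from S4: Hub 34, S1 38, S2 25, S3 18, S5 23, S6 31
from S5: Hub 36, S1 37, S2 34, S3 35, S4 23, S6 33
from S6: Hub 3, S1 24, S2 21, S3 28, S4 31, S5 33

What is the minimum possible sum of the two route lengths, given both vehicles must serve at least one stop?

There are 2^5 − 1 = 31 ways to divide the 6 stops into two non-empty groups. For each, the best each vehicle can do is its own shortest tour through its group:
  {S1} + {S2, S3, S4, S5, S6}: 44 + 102 = 146
  {S2} + {S1, S3, S4, S5, S6}: 36 + 125 = 161
  {S1, S2} + {S3, S4, S5, S6}: 69 + 102 = 171
  {S3} + {S1, S2, S4, S5, S6}: 50 + 130 = 180
  {S1, S3} + {S2, S4, S5, S6}: 73 + 102 = 175
  {S2, S3} + {S1, S4, S5, S6}: 50 + 116 = 166
  … (31 splits in total)
  {S1, S2, S3, S4, S5} + {S6}: 125 + 6 = 131  ← best
Best: vehicle 1 Hub → S1 → S5 → S4 → S3 → S2 → Hub = 125; vehicle 2 Hub → S6 → Hub = 6; combined 131.

Minimum combined distance: 131 min.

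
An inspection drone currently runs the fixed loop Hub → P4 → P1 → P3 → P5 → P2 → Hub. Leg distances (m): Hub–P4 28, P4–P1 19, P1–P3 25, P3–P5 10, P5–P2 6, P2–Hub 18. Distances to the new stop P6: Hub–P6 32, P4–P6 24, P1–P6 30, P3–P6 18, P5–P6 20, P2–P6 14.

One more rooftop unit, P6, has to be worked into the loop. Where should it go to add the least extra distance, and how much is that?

Insertion cost between consecutive stops i–j is d(i,P6) + d(P6,j) − d(i,j):
  between Hub and P4: 32 + 24 − 28 = 28
  between P4 and P1: 24 + 30 − 19 = 35
  between P1 and P3: 30 + 18 − 25 = 23
  between P3 and P5: 18 + 20 − 10 = 28
  between P5 and P2: 20 + 14 − 6 = 28
  between P2 and Hub: 14 + 32 − 18 = 28
Cheapest insertion is between P1 and P3, adding 23.
New total = 106 + 23 = 129.

Minimum extra distance: 23 m, inserting P6 between P1 and P3.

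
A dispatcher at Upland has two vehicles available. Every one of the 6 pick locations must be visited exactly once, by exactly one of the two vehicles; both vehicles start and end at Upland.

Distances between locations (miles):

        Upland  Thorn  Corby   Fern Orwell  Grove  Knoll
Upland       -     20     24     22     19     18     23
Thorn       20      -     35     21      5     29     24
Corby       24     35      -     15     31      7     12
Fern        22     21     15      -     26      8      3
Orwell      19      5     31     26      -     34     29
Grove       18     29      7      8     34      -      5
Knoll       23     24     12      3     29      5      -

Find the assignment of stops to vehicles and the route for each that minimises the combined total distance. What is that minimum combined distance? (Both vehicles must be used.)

Try each way of splitting the stops between the two vehicles (each non-empty) and, for each split, find the best tour for each vehicle:
  {Thorn} + {Corby, Fern, Orwell, Grove, Knoll}: 40 + 84 = 124
  {Corby} + {Thorn, Fern, Orwell, Grove, Knoll}: 48 + 71 = 119
  {Thorn, Corby} + {Fern, Orwell, Grove, Knoll}: 79 + 71 = 150
  {Fern} + {Thorn, Corby, Orwell, Grove, Knoll}: 44 + 84 = 128
  {Thorn, Fern} + {Corby, Orwell, Grove, Knoll}: 63 + 84 = 147
  {Corby, Fern} + {Thorn, Orwell, Grove, Knoll}: 61 + 71 = 132
  … (31 splits in total)
  {Thorn, Orwell} + {Corby, Fern, Grove, Knoll}: 44 + 61 = 105  ← best
Best: vehicle 1 Upland → Thorn → Orwell → Upland = 44; vehicle 2 Upland → Corby → Grove → Knoll → Fern → Upland = 61; combined 105.

105 miles — the smallest possible combined total.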